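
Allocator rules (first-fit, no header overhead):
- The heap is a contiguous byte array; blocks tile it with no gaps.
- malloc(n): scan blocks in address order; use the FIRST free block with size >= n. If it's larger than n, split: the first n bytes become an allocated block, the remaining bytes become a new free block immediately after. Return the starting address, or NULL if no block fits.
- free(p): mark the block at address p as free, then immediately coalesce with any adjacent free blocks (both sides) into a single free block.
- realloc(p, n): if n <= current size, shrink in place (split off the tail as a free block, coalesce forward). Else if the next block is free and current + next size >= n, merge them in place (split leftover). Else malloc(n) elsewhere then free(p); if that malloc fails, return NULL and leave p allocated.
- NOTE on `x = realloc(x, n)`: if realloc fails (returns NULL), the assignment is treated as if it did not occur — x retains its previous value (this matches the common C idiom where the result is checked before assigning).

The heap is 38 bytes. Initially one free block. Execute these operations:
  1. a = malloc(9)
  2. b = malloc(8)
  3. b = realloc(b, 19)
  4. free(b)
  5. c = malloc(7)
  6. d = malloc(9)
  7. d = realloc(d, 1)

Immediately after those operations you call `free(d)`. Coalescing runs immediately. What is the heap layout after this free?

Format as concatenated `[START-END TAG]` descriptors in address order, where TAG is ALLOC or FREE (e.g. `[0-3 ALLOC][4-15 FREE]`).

Op 1: a = malloc(9) -> a = 0; heap: [0-8 ALLOC][9-37 FREE]
Op 2: b = malloc(8) -> b = 9; heap: [0-8 ALLOC][9-16 ALLOC][17-37 FREE]
Op 3: b = realloc(b, 19) -> b = 9; heap: [0-8 ALLOC][9-27 ALLOC][28-37 FREE]
Op 4: free(b) -> (freed b); heap: [0-8 ALLOC][9-37 FREE]
Op 5: c = malloc(7) -> c = 9; heap: [0-8 ALLOC][9-15 ALLOC][16-37 FREE]
Op 6: d = malloc(9) -> d = 16; heap: [0-8 ALLOC][9-15 ALLOC][16-24 ALLOC][25-37 FREE]
Op 7: d = realloc(d, 1) -> d = 16; heap: [0-8 ALLOC][9-15 ALLOC][16-16 ALLOC][17-37 FREE]
free(d): d = 16 -> block [16-16 ALLOC]; mark free, coalesce with adjacent free neighbors -> [0-8 ALLOC][9-15 ALLOC][16-37 FREE]

Answer: [0-8 ALLOC][9-15 ALLOC][16-37 FREE]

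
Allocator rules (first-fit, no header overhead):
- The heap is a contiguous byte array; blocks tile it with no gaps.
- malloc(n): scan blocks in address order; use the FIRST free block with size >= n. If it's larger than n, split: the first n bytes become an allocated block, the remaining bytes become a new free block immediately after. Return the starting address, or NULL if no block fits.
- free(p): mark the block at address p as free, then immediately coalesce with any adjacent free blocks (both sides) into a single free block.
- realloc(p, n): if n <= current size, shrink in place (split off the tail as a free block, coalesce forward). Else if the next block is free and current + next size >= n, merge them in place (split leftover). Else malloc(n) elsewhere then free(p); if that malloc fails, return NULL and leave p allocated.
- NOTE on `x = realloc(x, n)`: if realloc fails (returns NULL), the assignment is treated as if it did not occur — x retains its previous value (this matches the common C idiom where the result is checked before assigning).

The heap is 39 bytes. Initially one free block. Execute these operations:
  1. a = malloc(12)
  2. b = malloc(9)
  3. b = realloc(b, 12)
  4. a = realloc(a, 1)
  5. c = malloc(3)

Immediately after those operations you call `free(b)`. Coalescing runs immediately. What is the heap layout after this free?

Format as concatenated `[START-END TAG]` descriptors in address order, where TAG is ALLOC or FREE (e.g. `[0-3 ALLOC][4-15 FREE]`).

Answer: [0-0 ALLOC][1-3 ALLOC][4-38 FREE]

Derivation:
Op 1: a = malloc(12) -> a = 0; heap: [0-11 ALLOC][12-38 FREE]
Op 2: b = malloc(9) -> b = 12; heap: [0-11 ALLOC][12-20 ALLOC][21-38 FREE]
Op 3: b = realloc(b, 12) -> b = 12; heap: [0-11 ALLOC][12-23 ALLOC][24-38 FREE]
Op 4: a = realloc(a, 1) -> a = 0; heap: [0-0 ALLOC][1-11 FREE][12-23 ALLOC][24-38 FREE]
Op 5: c = malloc(3) -> c = 1; heap: [0-0 ALLOC][1-3 ALLOC][4-11 FREE][12-23 ALLOC][24-38 FREE]
free(b): b = 12 -> block [12-23 ALLOC]; mark free, coalesce with adjacent free neighbors -> [0-0 ALLOC][1-3 ALLOC][4-38 FREE]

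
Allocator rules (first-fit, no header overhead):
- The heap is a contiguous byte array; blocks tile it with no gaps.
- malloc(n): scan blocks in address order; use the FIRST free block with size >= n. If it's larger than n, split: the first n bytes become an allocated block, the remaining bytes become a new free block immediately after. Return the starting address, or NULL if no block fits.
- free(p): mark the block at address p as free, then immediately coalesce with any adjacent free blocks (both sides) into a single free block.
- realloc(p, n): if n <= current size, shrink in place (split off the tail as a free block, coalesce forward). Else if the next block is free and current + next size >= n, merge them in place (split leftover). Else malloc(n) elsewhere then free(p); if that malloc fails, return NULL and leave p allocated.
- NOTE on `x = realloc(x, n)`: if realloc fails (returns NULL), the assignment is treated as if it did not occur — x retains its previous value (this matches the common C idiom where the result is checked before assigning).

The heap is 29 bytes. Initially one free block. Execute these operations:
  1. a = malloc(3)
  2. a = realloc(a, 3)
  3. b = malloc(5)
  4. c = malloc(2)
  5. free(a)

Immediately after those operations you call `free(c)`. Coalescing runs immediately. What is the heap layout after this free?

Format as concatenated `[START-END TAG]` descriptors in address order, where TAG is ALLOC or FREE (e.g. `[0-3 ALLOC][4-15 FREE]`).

Answer: [0-2 FREE][3-7 ALLOC][8-28 FREE]

Derivation:
Op 1: a = malloc(3) -> a = 0; heap: [0-2 ALLOC][3-28 FREE]
Op 2: a = realloc(a, 3) -> a = 0; heap: [0-2 ALLOC][3-28 FREE]
Op 3: b = malloc(5) -> b = 3; heap: [0-2 ALLOC][3-7 ALLOC][8-28 FREE]
Op 4: c = malloc(2) -> c = 8; heap: [0-2 ALLOC][3-7 ALLOC][8-9 ALLOC][10-28 FREE]
Op 5: free(a) -> (freed a); heap: [0-2 FREE][3-7 ALLOC][8-9 ALLOC][10-28 FREE]
free(c): c = 8 -> block [8-9 ALLOC]; mark free, coalesce with adjacent free neighbors -> [0-2 FREE][3-7 ALLOC][8-28 FREE]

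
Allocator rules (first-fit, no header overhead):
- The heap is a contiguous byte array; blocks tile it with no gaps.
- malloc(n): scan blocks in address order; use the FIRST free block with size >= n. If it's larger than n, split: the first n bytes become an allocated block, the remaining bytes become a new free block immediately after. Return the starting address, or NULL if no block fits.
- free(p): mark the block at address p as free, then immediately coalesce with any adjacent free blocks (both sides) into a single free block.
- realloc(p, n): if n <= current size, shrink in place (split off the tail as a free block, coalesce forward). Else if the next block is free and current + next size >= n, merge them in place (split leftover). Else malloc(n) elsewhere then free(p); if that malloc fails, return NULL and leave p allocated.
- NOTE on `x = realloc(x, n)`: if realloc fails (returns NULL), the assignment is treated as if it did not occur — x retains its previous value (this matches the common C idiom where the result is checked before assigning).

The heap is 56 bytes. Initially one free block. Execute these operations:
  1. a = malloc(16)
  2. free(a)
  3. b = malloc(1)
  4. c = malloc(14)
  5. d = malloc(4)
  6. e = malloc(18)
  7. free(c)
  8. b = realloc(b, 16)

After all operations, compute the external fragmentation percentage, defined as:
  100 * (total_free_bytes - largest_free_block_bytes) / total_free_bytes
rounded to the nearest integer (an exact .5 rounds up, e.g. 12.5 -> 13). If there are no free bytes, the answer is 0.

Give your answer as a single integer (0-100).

Answer: 17

Derivation:
Op 1: a = malloc(16) -> a = 0; heap: [0-15 ALLOC][16-55 FREE]
Op 2: free(a) -> (freed a); heap: [0-55 FREE]
Op 3: b = malloc(1) -> b = 0; heap: [0-0 ALLOC][1-55 FREE]
Op 4: c = malloc(14) -> c = 1; heap: [0-0 ALLOC][1-14 ALLOC][15-55 FREE]
Op 5: d = malloc(4) -> d = 15; heap: [0-0 ALLOC][1-14 ALLOC][15-18 ALLOC][19-55 FREE]
Op 6: e = malloc(18) -> e = 19; heap: [0-0 ALLOC][1-14 ALLOC][15-18 ALLOC][19-36 ALLOC][37-55 FREE]
Op 7: free(c) -> (freed c); heap: [0-0 ALLOC][1-14 FREE][15-18 ALLOC][19-36 ALLOC][37-55 FREE]
Op 8: b = realloc(b, 16) -> b = 37; heap: [0-14 FREE][15-18 ALLOC][19-36 ALLOC][37-52 ALLOC][53-55 FREE]
Free blocks: [15 3] total_free=18 largest=15 -> 100*(18-15)/18 = 300/18 ≈ 16.667 -> rounds to 17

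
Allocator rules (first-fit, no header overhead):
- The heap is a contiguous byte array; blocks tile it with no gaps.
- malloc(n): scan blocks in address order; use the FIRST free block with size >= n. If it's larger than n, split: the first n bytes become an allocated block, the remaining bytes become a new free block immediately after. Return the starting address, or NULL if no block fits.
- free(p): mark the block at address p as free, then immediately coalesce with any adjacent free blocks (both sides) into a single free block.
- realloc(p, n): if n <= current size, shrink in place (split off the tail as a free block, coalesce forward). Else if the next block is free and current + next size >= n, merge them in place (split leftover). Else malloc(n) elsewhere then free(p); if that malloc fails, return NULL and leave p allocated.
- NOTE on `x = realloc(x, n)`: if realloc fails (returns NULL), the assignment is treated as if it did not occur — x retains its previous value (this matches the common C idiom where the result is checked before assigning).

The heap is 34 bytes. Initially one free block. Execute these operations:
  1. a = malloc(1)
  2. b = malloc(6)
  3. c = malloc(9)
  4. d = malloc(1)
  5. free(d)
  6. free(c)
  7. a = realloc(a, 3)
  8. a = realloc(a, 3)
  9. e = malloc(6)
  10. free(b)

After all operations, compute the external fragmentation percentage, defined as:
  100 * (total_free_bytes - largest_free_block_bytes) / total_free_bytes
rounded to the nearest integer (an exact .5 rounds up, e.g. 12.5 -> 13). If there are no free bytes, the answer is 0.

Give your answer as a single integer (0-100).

Op 1: a = malloc(1) -> a = 0; heap: [0-0 ALLOC][1-33 FREE]
Op 2: b = malloc(6) -> b = 1; heap: [0-0 ALLOC][1-6 ALLOC][7-33 FREE]
Op 3: c = malloc(9) -> c = 7; heap: [0-0 ALLOC][1-6 ALLOC][7-15 ALLOC][16-33 FREE]
Op 4: d = malloc(1) -> d = 16; heap: [0-0 ALLOC][1-6 ALLOC][7-15 ALLOC][16-16 ALLOC][17-33 FREE]
Op 5: free(d) -> (freed d); heap: [0-0 ALLOC][1-6 ALLOC][7-15 ALLOC][16-33 FREE]
Op 6: free(c) -> (freed c); heap: [0-0 ALLOC][1-6 ALLOC][7-33 FREE]
Op 7: a = realloc(a, 3) -> a = 7; heap: [0-0 FREE][1-6 ALLOC][7-9 ALLOC][10-33 FREE]
Op 8: a = realloc(a, 3) -> a = 7; heap: [0-0 FREE][1-6 ALLOC][7-9 ALLOC][10-33 FREE]
Op 9: e = malloc(6) -> e = 10; heap: [0-0 FREE][1-6 ALLOC][7-9 ALLOC][10-15 ALLOC][16-33 FREE]
Op 10: free(b) -> (freed b); heap: [0-6 FREE][7-9 ALLOC][10-15 ALLOC][16-33 FREE]
Free blocks: [7 18] total_free=25 largest=18 -> 100*(25-18)/25 = 700/25 = 28

Answer: 28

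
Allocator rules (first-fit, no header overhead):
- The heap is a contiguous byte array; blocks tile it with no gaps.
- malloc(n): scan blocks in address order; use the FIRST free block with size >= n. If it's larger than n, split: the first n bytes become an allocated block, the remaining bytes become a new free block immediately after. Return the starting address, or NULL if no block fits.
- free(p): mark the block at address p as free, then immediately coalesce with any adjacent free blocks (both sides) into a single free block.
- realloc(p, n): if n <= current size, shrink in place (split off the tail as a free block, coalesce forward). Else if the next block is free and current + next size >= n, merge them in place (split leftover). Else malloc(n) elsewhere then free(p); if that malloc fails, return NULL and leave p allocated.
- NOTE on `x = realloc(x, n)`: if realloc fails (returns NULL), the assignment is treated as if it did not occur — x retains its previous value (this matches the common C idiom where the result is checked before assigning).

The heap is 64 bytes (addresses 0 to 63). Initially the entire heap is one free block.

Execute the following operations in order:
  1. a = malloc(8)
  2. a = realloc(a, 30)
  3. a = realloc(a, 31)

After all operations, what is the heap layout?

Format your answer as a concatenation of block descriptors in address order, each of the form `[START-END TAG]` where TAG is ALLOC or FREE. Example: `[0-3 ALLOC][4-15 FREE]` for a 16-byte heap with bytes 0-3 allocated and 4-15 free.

Answer: [0-30 ALLOC][31-63 FREE]

Derivation:
Op 1: a = malloc(8) -> a = 0; heap: [0-7 ALLOC][8-63 FREE]
Op 2: a = realloc(a, 30) -> a = 0; heap: [0-29 ALLOC][30-63 FREE]
Op 3: a = realloc(a, 31) -> a = 0; heap: [0-30 ALLOC][31-63 FREE]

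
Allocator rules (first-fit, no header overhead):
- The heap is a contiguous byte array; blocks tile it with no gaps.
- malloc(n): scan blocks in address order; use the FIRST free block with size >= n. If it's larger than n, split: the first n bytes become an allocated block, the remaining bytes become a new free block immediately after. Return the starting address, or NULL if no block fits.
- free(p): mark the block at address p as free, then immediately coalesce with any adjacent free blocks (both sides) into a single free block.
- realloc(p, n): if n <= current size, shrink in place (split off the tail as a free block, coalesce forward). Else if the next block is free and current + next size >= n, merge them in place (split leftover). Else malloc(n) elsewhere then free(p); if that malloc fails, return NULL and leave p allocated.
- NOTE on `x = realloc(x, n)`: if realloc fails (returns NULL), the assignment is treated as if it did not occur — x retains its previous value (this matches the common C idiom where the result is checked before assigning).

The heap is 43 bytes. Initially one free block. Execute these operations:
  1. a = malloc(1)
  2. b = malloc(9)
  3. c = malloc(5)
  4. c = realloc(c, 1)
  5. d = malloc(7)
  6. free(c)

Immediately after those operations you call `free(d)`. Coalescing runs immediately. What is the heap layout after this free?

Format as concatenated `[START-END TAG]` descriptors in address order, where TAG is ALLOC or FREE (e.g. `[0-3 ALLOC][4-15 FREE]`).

Answer: [0-0 ALLOC][1-9 ALLOC][10-42 FREE]

Derivation:
Op 1: a = malloc(1) -> a = 0; heap: [0-0 ALLOC][1-42 FREE]
Op 2: b = malloc(9) -> b = 1; heap: [0-0 ALLOC][1-9 ALLOC][10-42 FREE]
Op 3: c = malloc(5) -> c = 10; heap: [0-0 ALLOC][1-9 ALLOC][10-14 ALLOC][15-42 FREE]
Op 4: c = realloc(c, 1) -> c = 10; heap: [0-0 ALLOC][1-9 ALLOC][10-10 ALLOC][11-42 FREE]
Op 5: d = malloc(7) -> d = 11; heap: [0-0 ALLOC][1-9 ALLOC][10-10 ALLOC][11-17 ALLOC][18-42 FREE]
Op 6: free(c) -> (freed c); heap: [0-0 ALLOC][1-9 ALLOC][10-10 FREE][11-17 ALLOC][18-42 FREE]
free(d): d = 11 -> block [11-17 ALLOC]; mark free, coalesce with adjacent free neighbors -> [0-0 ALLOC][1-9 ALLOC][10-42 FREE]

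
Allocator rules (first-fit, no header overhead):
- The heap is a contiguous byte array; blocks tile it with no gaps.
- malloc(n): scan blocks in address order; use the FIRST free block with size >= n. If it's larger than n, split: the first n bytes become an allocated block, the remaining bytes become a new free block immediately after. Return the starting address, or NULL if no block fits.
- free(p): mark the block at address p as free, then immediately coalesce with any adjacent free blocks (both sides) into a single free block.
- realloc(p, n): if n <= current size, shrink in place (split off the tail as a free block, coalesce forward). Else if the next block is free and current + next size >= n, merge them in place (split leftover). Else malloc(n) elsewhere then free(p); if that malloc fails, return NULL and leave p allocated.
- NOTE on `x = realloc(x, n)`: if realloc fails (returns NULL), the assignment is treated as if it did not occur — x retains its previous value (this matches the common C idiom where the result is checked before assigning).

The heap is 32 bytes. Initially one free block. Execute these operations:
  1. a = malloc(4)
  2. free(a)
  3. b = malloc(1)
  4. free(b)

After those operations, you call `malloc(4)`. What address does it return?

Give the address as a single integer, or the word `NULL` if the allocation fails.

Answer: 0

Derivation:
Op 1: a = malloc(4) -> a = 0; heap: [0-3 ALLOC][4-31 FREE]
Op 2: free(a) -> (freed a); heap: [0-31 FREE]
Op 3: b = malloc(1) -> b = 0; heap: [0-0 ALLOC][1-31 FREE]
Op 4: free(b) -> (freed b); heap: [0-31 FREE]
malloc(4): first-fit scan over [0-31 FREE] -> 0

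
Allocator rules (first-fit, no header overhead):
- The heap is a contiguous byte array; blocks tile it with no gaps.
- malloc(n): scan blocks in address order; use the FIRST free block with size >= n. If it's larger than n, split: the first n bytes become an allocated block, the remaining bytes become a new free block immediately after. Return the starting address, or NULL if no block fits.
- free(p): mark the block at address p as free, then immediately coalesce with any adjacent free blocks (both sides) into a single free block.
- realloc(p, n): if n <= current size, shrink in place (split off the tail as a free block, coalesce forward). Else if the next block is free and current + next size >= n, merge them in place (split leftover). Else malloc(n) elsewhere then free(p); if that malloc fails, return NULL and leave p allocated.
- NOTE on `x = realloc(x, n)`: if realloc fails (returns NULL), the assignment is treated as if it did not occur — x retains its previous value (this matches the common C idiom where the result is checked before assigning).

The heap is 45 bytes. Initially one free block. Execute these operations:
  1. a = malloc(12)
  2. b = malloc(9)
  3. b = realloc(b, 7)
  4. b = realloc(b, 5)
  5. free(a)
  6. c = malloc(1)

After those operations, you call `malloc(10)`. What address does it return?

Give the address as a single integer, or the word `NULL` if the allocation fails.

Op 1: a = malloc(12) -> a = 0; heap: [0-11 ALLOC][12-44 FREE]
Op 2: b = malloc(9) -> b = 12; heap: [0-11 ALLOC][12-20 ALLOC][21-44 FREE]
Op 3: b = realloc(b, 7) -> b = 12; heap: [0-11 ALLOC][12-18 ALLOC][19-44 FREE]
Op 4: b = realloc(b, 5) -> b = 12; heap: [0-11 ALLOC][12-16 ALLOC][17-44 FREE]
Op 5: free(a) -> (freed a); heap: [0-11 FREE][12-16 ALLOC][17-44 FREE]
Op 6: c = malloc(1) -> c = 0; heap: [0-0 ALLOC][1-11 FREE][12-16 ALLOC][17-44 FREE]
malloc(10): first-fit scan over [0-0 ALLOC][1-11 FREE][12-16 ALLOC][17-44 FREE] -> 1

Answer: 1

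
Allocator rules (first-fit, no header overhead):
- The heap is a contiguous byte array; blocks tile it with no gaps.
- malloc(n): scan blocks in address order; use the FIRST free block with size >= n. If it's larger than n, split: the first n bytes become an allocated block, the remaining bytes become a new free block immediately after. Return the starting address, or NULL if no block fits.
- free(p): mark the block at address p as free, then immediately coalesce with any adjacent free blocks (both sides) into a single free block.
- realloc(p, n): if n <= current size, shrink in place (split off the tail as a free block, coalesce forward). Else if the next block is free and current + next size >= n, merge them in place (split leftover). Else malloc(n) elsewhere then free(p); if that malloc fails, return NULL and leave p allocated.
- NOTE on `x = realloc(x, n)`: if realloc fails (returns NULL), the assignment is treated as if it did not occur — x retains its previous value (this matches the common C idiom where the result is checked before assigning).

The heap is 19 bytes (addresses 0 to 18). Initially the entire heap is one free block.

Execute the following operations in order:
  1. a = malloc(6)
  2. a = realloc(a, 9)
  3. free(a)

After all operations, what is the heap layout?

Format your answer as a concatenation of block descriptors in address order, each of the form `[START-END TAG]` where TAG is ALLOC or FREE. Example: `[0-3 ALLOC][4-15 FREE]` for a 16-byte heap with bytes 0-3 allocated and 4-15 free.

Answer: [0-18 FREE]

Derivation:
Op 1: a = malloc(6) -> a = 0; heap: [0-5 ALLOC][6-18 FREE]
Op 2: a = realloc(a, 9) -> a = 0; heap: [0-8 ALLOC][9-18 FREE]
Op 3: free(a) -> (freed a); heap: [0-18 FREE]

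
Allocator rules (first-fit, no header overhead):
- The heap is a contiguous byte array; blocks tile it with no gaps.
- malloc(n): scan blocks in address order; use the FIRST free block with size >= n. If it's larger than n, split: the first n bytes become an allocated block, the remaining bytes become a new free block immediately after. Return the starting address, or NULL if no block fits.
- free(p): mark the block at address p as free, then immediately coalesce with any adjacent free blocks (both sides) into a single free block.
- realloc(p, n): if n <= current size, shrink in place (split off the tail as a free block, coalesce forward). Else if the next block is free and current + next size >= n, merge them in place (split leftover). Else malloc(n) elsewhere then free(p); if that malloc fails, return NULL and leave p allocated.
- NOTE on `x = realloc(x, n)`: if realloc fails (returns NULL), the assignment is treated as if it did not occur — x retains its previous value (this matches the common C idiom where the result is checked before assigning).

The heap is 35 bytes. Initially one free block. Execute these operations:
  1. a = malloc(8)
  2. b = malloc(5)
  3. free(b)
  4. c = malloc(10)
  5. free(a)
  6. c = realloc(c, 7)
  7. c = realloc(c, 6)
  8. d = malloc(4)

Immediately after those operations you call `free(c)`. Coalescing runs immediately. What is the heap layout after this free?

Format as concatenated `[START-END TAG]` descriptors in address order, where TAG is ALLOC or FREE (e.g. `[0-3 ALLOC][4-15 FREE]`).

Op 1: a = malloc(8) -> a = 0; heap: [0-7 ALLOC][8-34 FREE]
Op 2: b = malloc(5) -> b = 8; heap: [0-7 ALLOC][8-12 ALLOC][13-34 FREE]
Op 3: free(b) -> (freed b); heap: [0-7 ALLOC][8-34 FREE]
Op 4: c = malloc(10) -> c = 8; heap: [0-7 ALLOC][8-17 ALLOC][18-34 FREE]
Op 5: free(a) -> (freed a); heap: [0-7 FREE][8-17 ALLOC][18-34 FREE]
Op 6: c = realloc(c, 7) -> c = 8; heap: [0-7 FREE][8-14 ALLOC][15-34 FREE]
Op 7: c = realloc(c, 6) -> c = 8; heap: [0-7 FREE][8-13 ALLOC][14-34 FREE]
Op 8: d = malloc(4) -> d = 0; heap: [0-3 ALLOC][4-7 FREE][8-13 ALLOC][14-34 FREE]
free(c): c = 8 -> block [8-13 ALLOC]; mark free, coalesce with adjacent free neighbors -> [0-3 ALLOC][4-34 FREE]

Answer: [0-3 ALLOC][4-34 FREE]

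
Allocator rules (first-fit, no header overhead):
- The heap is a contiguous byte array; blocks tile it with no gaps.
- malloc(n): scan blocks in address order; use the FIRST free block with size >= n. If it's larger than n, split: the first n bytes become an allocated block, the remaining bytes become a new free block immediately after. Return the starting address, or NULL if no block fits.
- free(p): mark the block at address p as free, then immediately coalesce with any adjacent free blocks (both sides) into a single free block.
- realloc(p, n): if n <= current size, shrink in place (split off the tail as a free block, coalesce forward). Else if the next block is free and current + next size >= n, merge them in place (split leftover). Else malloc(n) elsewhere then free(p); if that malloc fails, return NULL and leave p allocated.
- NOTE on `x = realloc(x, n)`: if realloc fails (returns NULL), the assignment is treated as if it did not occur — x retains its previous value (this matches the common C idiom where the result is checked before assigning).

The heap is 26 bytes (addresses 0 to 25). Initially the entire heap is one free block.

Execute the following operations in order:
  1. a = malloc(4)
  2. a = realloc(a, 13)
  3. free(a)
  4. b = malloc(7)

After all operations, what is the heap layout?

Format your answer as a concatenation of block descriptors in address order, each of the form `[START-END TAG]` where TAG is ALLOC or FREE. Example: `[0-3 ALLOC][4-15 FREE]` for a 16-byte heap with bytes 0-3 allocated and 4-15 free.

Op 1: a = malloc(4) -> a = 0; heap: [0-3 ALLOC][4-25 FREE]
Op 2: a = realloc(a, 13) -> a = 0; heap: [0-12 ALLOC][13-25 FREE]
Op 3: free(a) -> (freed a); heap: [0-25 FREE]
Op 4: b = malloc(7) -> b = 0; heap: [0-6 ALLOC][7-25 FREE]

Answer: [0-6 ALLOC][7-25 FREE]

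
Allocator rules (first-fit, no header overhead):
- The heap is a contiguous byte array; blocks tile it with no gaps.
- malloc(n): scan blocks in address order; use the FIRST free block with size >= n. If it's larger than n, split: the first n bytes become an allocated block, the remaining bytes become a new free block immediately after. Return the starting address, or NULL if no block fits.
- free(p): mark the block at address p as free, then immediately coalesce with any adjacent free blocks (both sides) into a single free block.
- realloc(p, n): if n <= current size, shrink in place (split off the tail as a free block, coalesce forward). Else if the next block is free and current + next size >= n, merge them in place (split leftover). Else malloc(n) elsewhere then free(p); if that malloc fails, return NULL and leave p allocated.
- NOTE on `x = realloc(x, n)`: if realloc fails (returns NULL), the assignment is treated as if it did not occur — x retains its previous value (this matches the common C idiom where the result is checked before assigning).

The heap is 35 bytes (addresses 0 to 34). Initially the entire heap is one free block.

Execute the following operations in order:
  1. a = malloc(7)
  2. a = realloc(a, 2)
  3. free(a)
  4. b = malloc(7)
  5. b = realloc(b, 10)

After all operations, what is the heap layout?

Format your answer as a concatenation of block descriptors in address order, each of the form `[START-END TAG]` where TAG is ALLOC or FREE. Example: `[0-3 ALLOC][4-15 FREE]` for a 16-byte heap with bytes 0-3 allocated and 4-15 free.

Op 1: a = malloc(7) -> a = 0; heap: [0-6 ALLOC][7-34 FREE]
Op 2: a = realloc(a, 2) -> a = 0; heap: [0-1 ALLOC][2-34 FREE]
Op 3: free(a) -> (freed a); heap: [0-34 FREE]
Op 4: b = malloc(7) -> b = 0; heap: [0-6 ALLOC][7-34 FREE]
Op 5: b = realloc(b, 10) -> b = 0; heap: [0-9 ALLOC][10-34 FREE]

Answer: [0-9 ALLOC][10-34 FREE]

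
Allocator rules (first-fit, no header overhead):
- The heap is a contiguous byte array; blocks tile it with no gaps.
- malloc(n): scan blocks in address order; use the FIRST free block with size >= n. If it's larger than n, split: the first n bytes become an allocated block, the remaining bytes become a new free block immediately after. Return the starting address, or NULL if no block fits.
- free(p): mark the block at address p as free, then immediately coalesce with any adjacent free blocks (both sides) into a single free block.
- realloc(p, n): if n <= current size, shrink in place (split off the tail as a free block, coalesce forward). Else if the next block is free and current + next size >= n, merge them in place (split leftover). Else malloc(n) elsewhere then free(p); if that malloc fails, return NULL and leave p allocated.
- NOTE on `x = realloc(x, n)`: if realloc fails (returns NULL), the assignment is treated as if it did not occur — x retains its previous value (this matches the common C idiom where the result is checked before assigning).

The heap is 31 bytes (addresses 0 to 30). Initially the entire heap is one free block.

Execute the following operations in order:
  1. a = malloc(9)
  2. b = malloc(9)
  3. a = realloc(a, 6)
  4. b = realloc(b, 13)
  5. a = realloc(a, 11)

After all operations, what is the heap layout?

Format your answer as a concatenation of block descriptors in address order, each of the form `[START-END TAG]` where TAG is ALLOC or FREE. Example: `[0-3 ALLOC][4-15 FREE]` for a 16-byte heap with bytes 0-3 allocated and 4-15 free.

Answer: [0-5 ALLOC][6-8 FREE][9-21 ALLOC][22-30 FREE]

Derivation:
Op 1: a = malloc(9) -> a = 0; heap: [0-8 ALLOC][9-30 FREE]
Op 2: b = malloc(9) -> b = 9; heap: [0-8 ALLOC][9-17 ALLOC][18-30 FREE]
Op 3: a = realloc(a, 6) -> a = 0; heap: [0-5 ALLOC][6-8 FREE][9-17 ALLOC][18-30 FREE]
Op 4: b = realloc(b, 13) -> b = 9; heap: [0-5 ALLOC][6-8 FREE][9-21 ALLOC][22-30 FREE]
Op 5: a = realloc(a, 11) -> NULL (a unchanged); heap: [0-5 ALLOC][6-8 FREE][9-21 ALLOC][22-30 FREE]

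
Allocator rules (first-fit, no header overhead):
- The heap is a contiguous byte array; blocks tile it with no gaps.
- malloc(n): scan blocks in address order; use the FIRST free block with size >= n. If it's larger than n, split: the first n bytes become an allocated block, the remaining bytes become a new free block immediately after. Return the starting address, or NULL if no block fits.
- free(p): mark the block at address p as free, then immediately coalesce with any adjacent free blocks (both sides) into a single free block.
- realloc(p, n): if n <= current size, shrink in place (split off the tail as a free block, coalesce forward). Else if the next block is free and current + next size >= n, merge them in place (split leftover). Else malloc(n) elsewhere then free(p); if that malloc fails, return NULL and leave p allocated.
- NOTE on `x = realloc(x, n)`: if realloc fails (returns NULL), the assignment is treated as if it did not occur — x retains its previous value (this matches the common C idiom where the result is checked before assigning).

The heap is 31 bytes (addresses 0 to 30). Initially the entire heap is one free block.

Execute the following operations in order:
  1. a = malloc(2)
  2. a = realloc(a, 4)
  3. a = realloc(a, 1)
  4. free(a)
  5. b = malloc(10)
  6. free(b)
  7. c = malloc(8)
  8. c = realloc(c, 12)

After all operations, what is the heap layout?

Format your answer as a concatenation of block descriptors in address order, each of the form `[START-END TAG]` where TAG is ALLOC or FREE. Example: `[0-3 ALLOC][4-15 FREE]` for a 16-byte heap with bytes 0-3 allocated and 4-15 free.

Op 1: a = malloc(2) -> a = 0; heap: [0-1 ALLOC][2-30 FREE]
Op 2: a = realloc(a, 4) -> a = 0; heap: [0-3 ALLOC][4-30 FREE]
Op 3: a = realloc(a, 1) -> a = 0; heap: [0-0 ALLOC][1-30 FREE]
Op 4: free(a) -> (freed a); heap: [0-30 FREE]
Op 5: b = malloc(10) -> b = 0; heap: [0-9 ALLOC][10-30 FREE]
Op 6: free(b) -> (freed b); heap: [0-30 FREE]
Op 7: c = malloc(8) -> c = 0; heap: [0-7 ALLOC][8-30 FREE]
Op 8: c = realloc(c, 12) -> c = 0; heap: [0-11 ALLOC][12-30 FREE]

Answer: [0-11 ALLOC][12-30 FREE]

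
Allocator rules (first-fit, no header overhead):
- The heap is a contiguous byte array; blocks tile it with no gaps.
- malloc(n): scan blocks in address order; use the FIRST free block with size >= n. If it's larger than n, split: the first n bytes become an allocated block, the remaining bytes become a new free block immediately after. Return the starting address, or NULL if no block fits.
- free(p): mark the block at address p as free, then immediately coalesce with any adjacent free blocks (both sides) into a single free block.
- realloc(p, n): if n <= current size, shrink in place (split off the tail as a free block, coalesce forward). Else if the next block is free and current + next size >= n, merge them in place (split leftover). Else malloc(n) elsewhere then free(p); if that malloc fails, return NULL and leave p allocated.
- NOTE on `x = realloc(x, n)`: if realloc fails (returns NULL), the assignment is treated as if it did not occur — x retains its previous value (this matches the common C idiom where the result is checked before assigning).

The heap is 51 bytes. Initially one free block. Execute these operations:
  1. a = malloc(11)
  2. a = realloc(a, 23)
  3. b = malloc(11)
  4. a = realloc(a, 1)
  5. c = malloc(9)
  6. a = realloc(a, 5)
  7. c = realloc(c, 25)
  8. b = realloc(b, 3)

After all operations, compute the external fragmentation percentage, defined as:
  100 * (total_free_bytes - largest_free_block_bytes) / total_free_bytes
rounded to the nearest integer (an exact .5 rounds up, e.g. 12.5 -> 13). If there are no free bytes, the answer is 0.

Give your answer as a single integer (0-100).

Answer: 26

Derivation:
Op 1: a = malloc(11) -> a = 0; heap: [0-10 ALLOC][11-50 FREE]
Op 2: a = realloc(a, 23) -> a = 0; heap: [0-22 ALLOC][23-50 FREE]
Op 3: b = malloc(11) -> b = 23; heap: [0-22 ALLOC][23-33 ALLOC][34-50 FREE]
Op 4: a = realloc(a, 1) -> a = 0; heap: [0-0 ALLOC][1-22 FREE][23-33 ALLOC][34-50 FREE]
Op 5: c = malloc(9) -> c = 1; heap: [0-0 ALLOC][1-9 ALLOC][10-22 FREE][23-33 ALLOC][34-50 FREE]
Op 6: a = realloc(a, 5) -> a = 10; heap: [0-0 FREE][1-9 ALLOC][10-14 ALLOC][15-22 FREE][23-33 ALLOC][34-50 FREE]
Op 7: c = realloc(c, 25) -> NULL (c unchanged); heap: [0-0 FREE][1-9 ALLOC][10-14 ALLOC][15-22 FREE][23-33 ALLOC][34-50 FREE]
Op 8: b = realloc(b, 3) -> b = 23; heap: [0-0 FREE][1-9 ALLOC][10-14 ALLOC][15-22 FREE][23-25 ALLOC][26-50 FREE]
Free blocks: [1 8 25] total_free=34 largest=25 -> 100*(34-25)/34 = 900/34 ≈ 26.471 -> rounds to 26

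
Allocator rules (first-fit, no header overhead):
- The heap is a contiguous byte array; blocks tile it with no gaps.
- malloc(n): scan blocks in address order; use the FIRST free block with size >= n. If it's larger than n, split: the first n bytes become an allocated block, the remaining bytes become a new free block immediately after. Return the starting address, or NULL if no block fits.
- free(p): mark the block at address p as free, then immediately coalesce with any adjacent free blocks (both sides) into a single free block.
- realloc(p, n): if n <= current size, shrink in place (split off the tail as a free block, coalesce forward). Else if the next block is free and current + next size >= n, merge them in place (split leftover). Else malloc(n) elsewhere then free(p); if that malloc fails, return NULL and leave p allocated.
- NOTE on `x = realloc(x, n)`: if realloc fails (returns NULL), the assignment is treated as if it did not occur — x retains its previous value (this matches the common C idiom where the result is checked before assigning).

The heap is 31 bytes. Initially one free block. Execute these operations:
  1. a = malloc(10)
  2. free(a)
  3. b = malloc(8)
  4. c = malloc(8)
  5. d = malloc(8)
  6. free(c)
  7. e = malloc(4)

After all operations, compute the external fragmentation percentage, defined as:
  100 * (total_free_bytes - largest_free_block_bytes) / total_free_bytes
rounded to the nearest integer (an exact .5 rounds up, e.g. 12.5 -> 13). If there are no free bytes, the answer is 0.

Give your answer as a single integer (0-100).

Answer: 36

Derivation:
Op 1: a = malloc(10) -> a = 0; heap: [0-9 ALLOC][10-30 FREE]
Op 2: free(a) -> (freed a); heap: [0-30 FREE]
Op 3: b = malloc(8) -> b = 0; heap: [0-7 ALLOC][8-30 FREE]
Op 4: c = malloc(8) -> c = 8; heap: [0-7 ALLOC][8-15 ALLOC][16-30 FREE]
Op 5: d = malloc(8) -> d = 16; heap: [0-7 ALLOC][8-15 ALLOC][16-23 ALLOC][24-30 FREE]
Op 6: free(c) -> (freed c); heap: [0-7 ALLOC][8-15 FREE][16-23 ALLOC][24-30 FREE]
Op 7: e = malloc(4) -> e = 8; heap: [0-7 ALLOC][8-11 ALLOC][12-15 FREE][16-23 ALLOC][24-30 FREE]
Free blocks: [4 7] total_free=11 largest=7 -> 100*(11-7)/11 = 400/11 ≈ 36.364 -> rounds to 36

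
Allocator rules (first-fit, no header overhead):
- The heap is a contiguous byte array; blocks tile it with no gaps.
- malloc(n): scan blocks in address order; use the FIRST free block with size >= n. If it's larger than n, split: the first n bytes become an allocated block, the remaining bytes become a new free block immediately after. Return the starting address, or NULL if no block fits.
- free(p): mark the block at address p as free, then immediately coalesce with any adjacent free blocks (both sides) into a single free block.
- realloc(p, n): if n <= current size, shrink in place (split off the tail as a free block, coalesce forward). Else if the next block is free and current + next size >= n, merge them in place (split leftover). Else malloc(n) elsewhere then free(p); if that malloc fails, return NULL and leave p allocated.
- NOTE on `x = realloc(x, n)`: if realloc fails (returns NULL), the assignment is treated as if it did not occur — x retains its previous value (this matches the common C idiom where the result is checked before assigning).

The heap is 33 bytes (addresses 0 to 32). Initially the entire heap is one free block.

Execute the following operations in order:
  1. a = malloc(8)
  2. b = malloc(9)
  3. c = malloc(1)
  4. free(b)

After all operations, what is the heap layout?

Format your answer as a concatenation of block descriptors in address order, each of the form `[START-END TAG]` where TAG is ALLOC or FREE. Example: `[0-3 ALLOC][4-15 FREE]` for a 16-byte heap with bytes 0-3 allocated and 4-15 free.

Answer: [0-7 ALLOC][8-16 FREE][17-17 ALLOC][18-32 FREE]

Derivation:
Op 1: a = malloc(8) -> a = 0; heap: [0-7 ALLOC][8-32 FREE]
Op 2: b = malloc(9) -> b = 8; heap: [0-7 ALLOC][8-16 ALLOC][17-32 FREE]
Op 3: c = malloc(1) -> c = 17; heap: [0-7 ALLOC][8-16 ALLOC][17-17 ALLOC][18-32 FREE]
Op 4: free(b) -> (freed b); heap: [0-7 ALLOC][8-16 FREE][17-17 ALLOC][18-32 FREE]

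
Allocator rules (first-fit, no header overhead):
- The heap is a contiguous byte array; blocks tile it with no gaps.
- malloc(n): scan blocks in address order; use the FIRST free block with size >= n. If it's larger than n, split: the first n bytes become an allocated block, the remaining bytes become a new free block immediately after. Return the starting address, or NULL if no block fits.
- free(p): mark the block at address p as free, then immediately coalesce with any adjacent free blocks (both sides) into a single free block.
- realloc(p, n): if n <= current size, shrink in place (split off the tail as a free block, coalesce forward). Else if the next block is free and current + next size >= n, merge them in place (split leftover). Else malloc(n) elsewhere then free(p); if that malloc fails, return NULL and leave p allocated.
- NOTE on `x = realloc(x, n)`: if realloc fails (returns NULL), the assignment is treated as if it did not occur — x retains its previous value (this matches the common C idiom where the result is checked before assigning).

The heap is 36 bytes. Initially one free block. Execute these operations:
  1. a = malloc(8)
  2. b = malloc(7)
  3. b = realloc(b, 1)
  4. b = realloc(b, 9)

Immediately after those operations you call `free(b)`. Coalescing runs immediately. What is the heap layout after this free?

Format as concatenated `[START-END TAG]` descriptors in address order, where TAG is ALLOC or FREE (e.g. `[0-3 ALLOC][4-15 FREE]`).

Op 1: a = malloc(8) -> a = 0; heap: [0-7 ALLOC][8-35 FREE]
Op 2: b = malloc(7) -> b = 8; heap: [0-7 ALLOC][8-14 ALLOC][15-35 FREE]
Op 3: b = realloc(b, 1) -> b = 8; heap: [0-7 ALLOC][8-8 ALLOC][9-35 FREE]
Op 4: b = realloc(b, 9) -> b = 8; heap: [0-7 ALLOC][8-16 ALLOC][17-35 FREE]
free(b): b = 8 -> block [8-16 ALLOC]; mark free, coalesce with adjacent free neighbors -> [0-7 ALLOC][8-35 FREE]

Answer: [0-7 ALLOC][8-35 FREE]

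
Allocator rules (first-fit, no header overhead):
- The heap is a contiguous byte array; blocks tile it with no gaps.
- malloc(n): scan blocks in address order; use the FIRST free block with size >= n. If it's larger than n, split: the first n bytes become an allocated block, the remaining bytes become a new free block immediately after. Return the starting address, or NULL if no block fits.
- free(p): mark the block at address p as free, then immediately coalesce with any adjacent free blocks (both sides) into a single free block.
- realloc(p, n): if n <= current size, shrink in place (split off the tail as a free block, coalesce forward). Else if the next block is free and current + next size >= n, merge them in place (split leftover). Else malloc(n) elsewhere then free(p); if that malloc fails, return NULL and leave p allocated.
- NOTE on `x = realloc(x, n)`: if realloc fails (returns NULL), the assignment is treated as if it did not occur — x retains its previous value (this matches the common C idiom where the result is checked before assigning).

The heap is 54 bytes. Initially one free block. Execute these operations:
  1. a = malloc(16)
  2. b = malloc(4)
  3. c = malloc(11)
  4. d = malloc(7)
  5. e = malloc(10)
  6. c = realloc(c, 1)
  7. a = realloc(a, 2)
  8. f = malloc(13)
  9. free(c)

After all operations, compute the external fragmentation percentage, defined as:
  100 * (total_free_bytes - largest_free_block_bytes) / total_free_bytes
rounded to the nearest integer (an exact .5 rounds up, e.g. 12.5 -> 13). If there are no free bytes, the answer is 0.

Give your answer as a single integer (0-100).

Answer: 39

Derivation:
Op 1: a = malloc(16) -> a = 0; heap: [0-15 ALLOC][16-53 FREE]
Op 2: b = malloc(4) -> b = 16; heap: [0-15 ALLOC][16-19 ALLOC][20-53 FREE]
Op 3: c = malloc(11) -> c = 20; heap: [0-15 ALLOC][16-19 ALLOC][20-30 ALLOC][31-53 FREE]
Op 4: d = malloc(7) -> d = 31; heap: [0-15 ALLOC][16-19 ALLOC][20-30 ALLOC][31-37 ALLOC][38-53 FREE]
Op 5: e = malloc(10) -> e = 38; heap: [0-15 ALLOC][16-19 ALLOC][20-30 ALLOC][31-37 ALLOC][38-47 ALLOC][48-53 FREE]
Op 6: c = realloc(c, 1) -> c = 20; heap: [0-15 ALLOC][16-19 ALLOC][20-20 ALLOC][21-30 FREE][31-37 ALLOC][38-47 ALLOC][48-53 FREE]
Op 7: a = realloc(a, 2) -> a = 0; heap: [0-1 ALLOC][2-15 FREE][16-19 ALLOC][20-20 ALLOC][21-30 FREE][31-37 ALLOC][38-47 ALLOC][48-53 FREE]
Op 8: f = malloc(13) -> f = 2; heap: [0-1 ALLOC][2-14 ALLOC][15-15 FREE][16-19 ALLOC][20-20 ALLOC][21-30 FREE][31-37 ALLOC][38-47 ALLOC][48-53 FREE]
Op 9: free(c) -> (freed c); heap: [0-1 ALLOC][2-14 ALLOC][15-15 FREE][16-19 ALLOC][20-30 FREE][31-37 ALLOC][38-47 ALLOC][48-53 FREE]
Free blocks: [1 11 6] total_free=18 largest=11 -> 100*(18-11)/18 = 700/18 ≈ 38.889 -> rounds to 39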